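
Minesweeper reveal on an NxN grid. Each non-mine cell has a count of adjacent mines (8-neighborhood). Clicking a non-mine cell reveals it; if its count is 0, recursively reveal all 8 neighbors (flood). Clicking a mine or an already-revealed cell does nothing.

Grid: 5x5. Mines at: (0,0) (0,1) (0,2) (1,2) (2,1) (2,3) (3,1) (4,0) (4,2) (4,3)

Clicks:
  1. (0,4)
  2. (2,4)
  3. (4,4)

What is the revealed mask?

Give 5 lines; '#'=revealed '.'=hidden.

Click 1 (0,4) count=0: revealed 4 new [(0,3) (0,4) (1,3) (1,4)] -> total=4
Click 2 (2,4) count=1: revealed 1 new [(2,4)] -> total=5
Click 3 (4,4) count=1: revealed 1 new [(4,4)] -> total=6

Answer: ...##
...##
....#
.....
....#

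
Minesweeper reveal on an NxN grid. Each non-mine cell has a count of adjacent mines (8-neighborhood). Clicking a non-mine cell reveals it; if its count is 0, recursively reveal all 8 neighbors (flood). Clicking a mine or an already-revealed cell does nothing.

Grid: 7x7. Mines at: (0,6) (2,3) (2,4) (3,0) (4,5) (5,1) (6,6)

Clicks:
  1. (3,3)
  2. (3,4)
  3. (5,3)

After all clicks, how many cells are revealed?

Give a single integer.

Answer: 14

Derivation:
Click 1 (3,3) count=2: revealed 1 new [(3,3)] -> total=1
Click 2 (3,4) count=3: revealed 1 new [(3,4)] -> total=2
Click 3 (5,3) count=0: revealed 12 new [(3,2) (4,2) (4,3) (4,4) (5,2) (5,3) (5,4) (5,5) (6,2) (6,3) (6,4) (6,5)] -> total=14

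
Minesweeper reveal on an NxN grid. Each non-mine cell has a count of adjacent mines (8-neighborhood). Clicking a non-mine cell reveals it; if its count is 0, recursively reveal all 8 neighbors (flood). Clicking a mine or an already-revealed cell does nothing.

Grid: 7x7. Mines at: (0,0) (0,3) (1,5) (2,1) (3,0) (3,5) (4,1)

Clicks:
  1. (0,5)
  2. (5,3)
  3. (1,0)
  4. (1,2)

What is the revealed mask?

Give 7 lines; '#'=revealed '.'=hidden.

Click 1 (0,5) count=1: revealed 1 new [(0,5)] -> total=1
Click 2 (5,3) count=0: revealed 28 new [(1,2) (1,3) (1,4) (2,2) (2,3) (2,4) (3,2) (3,3) (3,4) (4,2) (4,3) (4,4) (4,5) (4,6) (5,0) (5,1) (5,2) (5,3) (5,4) (5,5) (5,6) (6,0) (6,1) (6,2) (6,3) (6,4) (6,5) (6,6)] -> total=29
Click 3 (1,0) count=2: revealed 1 new [(1,0)] -> total=30
Click 4 (1,2) count=2: revealed 0 new [(none)] -> total=30

Answer: .....#.
#.###..
..###..
..###..
..#####
#######
#######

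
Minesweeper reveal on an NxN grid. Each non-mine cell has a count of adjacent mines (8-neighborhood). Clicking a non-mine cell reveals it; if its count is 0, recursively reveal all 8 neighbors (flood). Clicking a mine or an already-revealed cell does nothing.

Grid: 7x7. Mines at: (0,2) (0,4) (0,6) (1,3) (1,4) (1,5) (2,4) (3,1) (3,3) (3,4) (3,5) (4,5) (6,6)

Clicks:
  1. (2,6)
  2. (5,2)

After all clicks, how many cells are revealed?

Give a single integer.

Click 1 (2,6) count=2: revealed 1 new [(2,6)] -> total=1
Click 2 (5,2) count=0: revealed 17 new [(4,0) (4,1) (4,2) (4,3) (4,4) (5,0) (5,1) (5,2) (5,3) (5,4) (5,5) (6,0) (6,1) (6,2) (6,3) (6,4) (6,5)] -> total=18

Answer: 18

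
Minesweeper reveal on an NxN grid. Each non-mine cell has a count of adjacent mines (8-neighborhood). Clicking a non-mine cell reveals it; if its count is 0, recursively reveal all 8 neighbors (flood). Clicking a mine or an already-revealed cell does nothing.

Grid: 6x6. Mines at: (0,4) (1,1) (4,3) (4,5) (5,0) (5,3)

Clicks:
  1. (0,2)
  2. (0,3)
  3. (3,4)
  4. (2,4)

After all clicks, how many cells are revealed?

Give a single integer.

Click 1 (0,2) count=1: revealed 1 new [(0,2)] -> total=1
Click 2 (0,3) count=1: revealed 1 new [(0,3)] -> total=2
Click 3 (3,4) count=2: revealed 1 new [(3,4)] -> total=3
Click 4 (2,4) count=0: revealed 11 new [(1,2) (1,3) (1,4) (1,5) (2,2) (2,3) (2,4) (2,5) (3,2) (3,3) (3,5)] -> total=14

Answer: 14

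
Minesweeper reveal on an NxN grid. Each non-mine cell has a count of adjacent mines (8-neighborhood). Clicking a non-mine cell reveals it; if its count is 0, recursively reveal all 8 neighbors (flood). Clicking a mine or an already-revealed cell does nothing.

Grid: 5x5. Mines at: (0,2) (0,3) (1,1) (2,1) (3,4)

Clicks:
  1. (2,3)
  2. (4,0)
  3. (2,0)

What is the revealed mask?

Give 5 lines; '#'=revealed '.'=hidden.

Click 1 (2,3) count=1: revealed 1 new [(2,3)] -> total=1
Click 2 (4,0) count=0: revealed 8 new [(3,0) (3,1) (3,2) (3,3) (4,0) (4,1) (4,2) (4,3)] -> total=9
Click 3 (2,0) count=2: revealed 1 new [(2,0)] -> total=10

Answer: .....
.....
#..#.
####.
####.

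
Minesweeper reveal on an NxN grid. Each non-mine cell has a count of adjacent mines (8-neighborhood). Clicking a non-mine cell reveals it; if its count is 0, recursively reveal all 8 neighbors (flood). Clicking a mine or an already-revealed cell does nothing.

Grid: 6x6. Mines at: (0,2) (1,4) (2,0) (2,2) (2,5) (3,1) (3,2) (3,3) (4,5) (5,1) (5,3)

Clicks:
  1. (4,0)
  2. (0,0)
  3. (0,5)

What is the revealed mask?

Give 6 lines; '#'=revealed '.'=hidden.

Click 1 (4,0) count=2: revealed 1 new [(4,0)] -> total=1
Click 2 (0,0) count=0: revealed 4 new [(0,0) (0,1) (1,0) (1,1)] -> total=5
Click 3 (0,5) count=1: revealed 1 new [(0,5)] -> total=6

Answer: ##...#
##....
......
......
#.....
......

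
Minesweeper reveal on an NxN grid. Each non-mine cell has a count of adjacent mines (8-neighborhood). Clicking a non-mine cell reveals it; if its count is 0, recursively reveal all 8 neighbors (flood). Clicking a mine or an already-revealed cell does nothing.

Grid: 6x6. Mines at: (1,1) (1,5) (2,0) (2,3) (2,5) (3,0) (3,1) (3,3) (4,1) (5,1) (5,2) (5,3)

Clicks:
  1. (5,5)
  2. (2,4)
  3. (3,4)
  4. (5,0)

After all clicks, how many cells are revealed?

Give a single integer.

Click 1 (5,5) count=0: revealed 6 new [(3,4) (3,5) (4,4) (4,5) (5,4) (5,5)] -> total=6
Click 2 (2,4) count=4: revealed 1 new [(2,4)] -> total=7
Click 3 (3,4) count=3: revealed 0 new [(none)] -> total=7
Click 4 (5,0) count=2: revealed 1 new [(5,0)] -> total=8

Answer: 8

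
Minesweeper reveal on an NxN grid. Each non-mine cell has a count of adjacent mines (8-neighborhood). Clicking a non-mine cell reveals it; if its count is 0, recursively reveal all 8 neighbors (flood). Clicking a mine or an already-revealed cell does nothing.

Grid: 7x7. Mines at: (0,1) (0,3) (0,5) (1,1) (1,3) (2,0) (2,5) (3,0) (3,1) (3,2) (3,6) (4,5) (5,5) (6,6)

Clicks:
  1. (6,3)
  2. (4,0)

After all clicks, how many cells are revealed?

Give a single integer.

Answer: 15

Derivation:
Click 1 (6,3) count=0: revealed 15 new [(4,0) (4,1) (4,2) (4,3) (4,4) (5,0) (5,1) (5,2) (5,3) (5,4) (6,0) (6,1) (6,2) (6,3) (6,4)] -> total=15
Click 2 (4,0) count=2: revealed 0 new [(none)] -> total=15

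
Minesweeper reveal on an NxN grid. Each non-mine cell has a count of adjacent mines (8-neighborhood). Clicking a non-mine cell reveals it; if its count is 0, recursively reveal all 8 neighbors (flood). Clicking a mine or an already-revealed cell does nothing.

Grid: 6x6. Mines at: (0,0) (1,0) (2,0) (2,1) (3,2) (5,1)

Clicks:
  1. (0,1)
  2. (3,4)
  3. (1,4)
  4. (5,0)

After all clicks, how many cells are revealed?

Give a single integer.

Answer: 26

Derivation:
Click 1 (0,1) count=2: revealed 1 new [(0,1)] -> total=1
Click 2 (3,4) count=0: revealed 24 new [(0,2) (0,3) (0,4) (0,5) (1,1) (1,2) (1,3) (1,4) (1,5) (2,2) (2,3) (2,4) (2,5) (3,3) (3,4) (3,5) (4,2) (4,3) (4,4) (4,5) (5,2) (5,3) (5,4) (5,5)] -> total=25
Click 3 (1,4) count=0: revealed 0 new [(none)] -> total=25
Click 4 (5,0) count=1: revealed 1 new [(5,0)] -> total=26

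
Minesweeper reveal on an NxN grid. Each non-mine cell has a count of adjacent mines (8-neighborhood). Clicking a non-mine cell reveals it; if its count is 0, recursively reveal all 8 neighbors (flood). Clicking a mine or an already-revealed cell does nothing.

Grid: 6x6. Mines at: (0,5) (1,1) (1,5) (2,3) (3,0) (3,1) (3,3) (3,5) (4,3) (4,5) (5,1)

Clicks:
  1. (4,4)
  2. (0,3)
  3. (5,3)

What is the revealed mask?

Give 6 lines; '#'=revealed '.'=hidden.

Answer: ..###.
..###.
......
......
....#.
...#..

Derivation:
Click 1 (4,4) count=4: revealed 1 new [(4,4)] -> total=1
Click 2 (0,3) count=0: revealed 6 new [(0,2) (0,3) (0,4) (1,2) (1,3) (1,4)] -> total=7
Click 3 (5,3) count=1: revealed 1 new [(5,3)] -> total=8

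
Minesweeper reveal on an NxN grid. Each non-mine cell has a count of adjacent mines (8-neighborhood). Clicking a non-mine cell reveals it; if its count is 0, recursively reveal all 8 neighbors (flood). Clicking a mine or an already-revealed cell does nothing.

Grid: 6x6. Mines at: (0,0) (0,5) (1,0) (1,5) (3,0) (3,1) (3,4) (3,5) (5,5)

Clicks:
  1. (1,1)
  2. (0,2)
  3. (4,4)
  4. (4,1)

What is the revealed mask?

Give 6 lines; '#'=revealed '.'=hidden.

Click 1 (1,1) count=2: revealed 1 new [(1,1)] -> total=1
Click 2 (0,2) count=0: revealed 11 new [(0,1) (0,2) (0,3) (0,4) (1,2) (1,3) (1,4) (2,1) (2,2) (2,3) (2,4)] -> total=12
Click 3 (4,4) count=3: revealed 1 new [(4,4)] -> total=13
Click 4 (4,1) count=2: revealed 1 new [(4,1)] -> total=14

Answer: .####.
.####.
.####.
......
.#..#.
......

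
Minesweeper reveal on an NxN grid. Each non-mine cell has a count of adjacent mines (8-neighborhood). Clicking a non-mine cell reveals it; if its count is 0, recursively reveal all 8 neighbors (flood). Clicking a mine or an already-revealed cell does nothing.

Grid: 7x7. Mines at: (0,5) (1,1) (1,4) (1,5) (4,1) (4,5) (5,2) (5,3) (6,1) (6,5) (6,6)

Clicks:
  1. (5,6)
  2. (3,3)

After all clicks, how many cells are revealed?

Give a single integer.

Click 1 (5,6) count=3: revealed 1 new [(5,6)] -> total=1
Click 2 (3,3) count=0: revealed 9 new [(2,2) (2,3) (2,4) (3,2) (3,3) (3,4) (4,2) (4,3) (4,4)] -> total=10

Answer: 10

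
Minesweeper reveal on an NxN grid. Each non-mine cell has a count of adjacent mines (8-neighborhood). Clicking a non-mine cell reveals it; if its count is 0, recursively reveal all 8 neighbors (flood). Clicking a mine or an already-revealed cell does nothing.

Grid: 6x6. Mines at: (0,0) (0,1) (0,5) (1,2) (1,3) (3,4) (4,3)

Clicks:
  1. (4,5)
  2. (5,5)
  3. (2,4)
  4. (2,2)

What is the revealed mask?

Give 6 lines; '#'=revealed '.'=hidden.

Click 1 (4,5) count=1: revealed 1 new [(4,5)] -> total=1
Click 2 (5,5) count=0: revealed 3 new [(4,4) (5,4) (5,5)] -> total=4
Click 3 (2,4) count=2: revealed 1 new [(2,4)] -> total=5
Click 4 (2,2) count=2: revealed 1 new [(2,2)] -> total=6

Answer: ......
......
..#.#.
......
....##
....##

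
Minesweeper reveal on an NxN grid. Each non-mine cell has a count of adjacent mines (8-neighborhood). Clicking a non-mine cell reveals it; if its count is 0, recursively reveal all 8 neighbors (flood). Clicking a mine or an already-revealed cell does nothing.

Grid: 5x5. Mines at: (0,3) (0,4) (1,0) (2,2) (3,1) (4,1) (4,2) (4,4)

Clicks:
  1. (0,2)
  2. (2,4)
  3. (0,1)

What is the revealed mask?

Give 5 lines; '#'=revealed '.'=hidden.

Click 1 (0,2) count=1: revealed 1 new [(0,2)] -> total=1
Click 2 (2,4) count=0: revealed 6 new [(1,3) (1,4) (2,3) (2,4) (3,3) (3,4)] -> total=7
Click 3 (0,1) count=1: revealed 1 new [(0,1)] -> total=8

Answer: .##..
...##
...##
...##
.....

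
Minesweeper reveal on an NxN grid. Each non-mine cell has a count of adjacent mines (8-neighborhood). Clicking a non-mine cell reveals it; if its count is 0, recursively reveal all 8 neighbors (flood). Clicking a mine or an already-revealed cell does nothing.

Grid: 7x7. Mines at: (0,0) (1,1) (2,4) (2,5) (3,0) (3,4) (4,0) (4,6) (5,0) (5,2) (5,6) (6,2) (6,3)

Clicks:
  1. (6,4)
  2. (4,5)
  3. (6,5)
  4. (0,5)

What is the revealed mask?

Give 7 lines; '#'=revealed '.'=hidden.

Click 1 (6,4) count=1: revealed 1 new [(6,4)] -> total=1
Click 2 (4,5) count=3: revealed 1 new [(4,5)] -> total=2
Click 3 (6,5) count=1: revealed 1 new [(6,5)] -> total=3
Click 4 (0,5) count=0: revealed 10 new [(0,2) (0,3) (0,4) (0,5) (0,6) (1,2) (1,3) (1,4) (1,5) (1,6)] -> total=13

Answer: ..#####
..#####
.......
.......
.....#.
.......
....##.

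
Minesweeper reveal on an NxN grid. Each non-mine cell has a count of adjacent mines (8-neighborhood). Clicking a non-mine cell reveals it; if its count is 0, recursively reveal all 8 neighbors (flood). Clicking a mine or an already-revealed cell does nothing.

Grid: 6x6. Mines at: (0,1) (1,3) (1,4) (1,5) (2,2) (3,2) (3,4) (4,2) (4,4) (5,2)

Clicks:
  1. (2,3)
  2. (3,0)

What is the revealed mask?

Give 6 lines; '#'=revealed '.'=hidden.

Answer: ......
##....
##.#..
##....
##....
##....

Derivation:
Click 1 (2,3) count=5: revealed 1 new [(2,3)] -> total=1
Click 2 (3,0) count=0: revealed 10 new [(1,0) (1,1) (2,0) (2,1) (3,0) (3,1) (4,0) (4,1) (5,0) (5,1)] -> total=11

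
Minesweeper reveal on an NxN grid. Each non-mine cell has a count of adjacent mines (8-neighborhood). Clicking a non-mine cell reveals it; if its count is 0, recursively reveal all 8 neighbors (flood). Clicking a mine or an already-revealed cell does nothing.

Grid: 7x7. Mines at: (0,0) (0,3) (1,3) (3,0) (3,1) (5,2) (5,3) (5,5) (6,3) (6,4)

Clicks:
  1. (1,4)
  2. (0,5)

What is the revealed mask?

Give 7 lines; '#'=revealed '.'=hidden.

Click 1 (1,4) count=2: revealed 1 new [(1,4)] -> total=1
Click 2 (0,5) count=0: revealed 20 new [(0,4) (0,5) (0,6) (1,5) (1,6) (2,2) (2,3) (2,4) (2,5) (2,6) (3,2) (3,3) (3,4) (3,5) (3,6) (4,2) (4,3) (4,4) (4,5) (4,6)] -> total=21

Answer: ....###
....###
..#####
..#####
..#####
.......
.......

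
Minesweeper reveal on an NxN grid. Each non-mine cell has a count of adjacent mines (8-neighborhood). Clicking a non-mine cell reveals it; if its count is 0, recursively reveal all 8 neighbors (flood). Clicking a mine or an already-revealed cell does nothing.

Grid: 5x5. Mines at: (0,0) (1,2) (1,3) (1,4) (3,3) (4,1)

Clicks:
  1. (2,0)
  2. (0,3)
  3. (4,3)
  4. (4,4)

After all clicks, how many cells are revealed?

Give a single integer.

Answer: 9

Derivation:
Click 1 (2,0) count=0: revealed 6 new [(1,0) (1,1) (2,0) (2,1) (3,0) (3,1)] -> total=6
Click 2 (0,3) count=3: revealed 1 new [(0,3)] -> total=7
Click 3 (4,3) count=1: revealed 1 new [(4,3)] -> total=8
Click 4 (4,4) count=1: revealed 1 new [(4,4)] -> total=9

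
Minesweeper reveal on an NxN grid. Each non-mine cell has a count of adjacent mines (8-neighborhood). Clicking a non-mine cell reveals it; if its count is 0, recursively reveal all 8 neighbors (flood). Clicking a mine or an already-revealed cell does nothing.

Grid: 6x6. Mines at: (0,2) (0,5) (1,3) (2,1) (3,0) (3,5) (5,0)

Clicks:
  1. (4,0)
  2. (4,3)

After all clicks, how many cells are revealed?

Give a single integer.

Click 1 (4,0) count=2: revealed 1 new [(4,0)] -> total=1
Click 2 (4,3) count=0: revealed 17 new [(2,2) (2,3) (2,4) (3,1) (3,2) (3,3) (3,4) (4,1) (4,2) (4,3) (4,4) (4,5) (5,1) (5,2) (5,3) (5,4) (5,5)] -> total=18

Answer: 18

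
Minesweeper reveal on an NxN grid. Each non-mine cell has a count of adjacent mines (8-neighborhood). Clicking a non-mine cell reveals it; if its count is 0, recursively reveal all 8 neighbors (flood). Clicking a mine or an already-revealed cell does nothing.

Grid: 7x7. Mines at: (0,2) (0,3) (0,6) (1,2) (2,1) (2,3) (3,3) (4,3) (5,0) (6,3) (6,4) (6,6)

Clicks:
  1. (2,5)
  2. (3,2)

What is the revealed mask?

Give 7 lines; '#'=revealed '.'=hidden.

Click 1 (2,5) count=0: revealed 15 new [(1,4) (1,5) (1,6) (2,4) (2,5) (2,6) (3,4) (3,5) (3,6) (4,4) (4,5) (4,6) (5,4) (5,5) (5,6)] -> total=15
Click 2 (3,2) count=4: revealed 1 new [(3,2)] -> total=16

Answer: .......
....###
....###
..#.###
....###
....###
.......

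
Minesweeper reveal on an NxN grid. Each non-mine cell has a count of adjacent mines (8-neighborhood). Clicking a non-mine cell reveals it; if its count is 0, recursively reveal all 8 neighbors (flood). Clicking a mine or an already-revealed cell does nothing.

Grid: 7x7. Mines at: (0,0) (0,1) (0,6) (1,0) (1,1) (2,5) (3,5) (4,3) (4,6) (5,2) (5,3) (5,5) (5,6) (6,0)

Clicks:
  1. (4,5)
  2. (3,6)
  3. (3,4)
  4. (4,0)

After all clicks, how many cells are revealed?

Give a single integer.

Click 1 (4,5) count=4: revealed 1 new [(4,5)] -> total=1
Click 2 (3,6) count=3: revealed 1 new [(3,6)] -> total=2
Click 3 (3,4) count=3: revealed 1 new [(3,4)] -> total=3
Click 4 (4,0) count=0: revealed 11 new [(2,0) (2,1) (2,2) (3,0) (3,1) (3,2) (4,0) (4,1) (4,2) (5,0) (5,1)] -> total=14

Answer: 14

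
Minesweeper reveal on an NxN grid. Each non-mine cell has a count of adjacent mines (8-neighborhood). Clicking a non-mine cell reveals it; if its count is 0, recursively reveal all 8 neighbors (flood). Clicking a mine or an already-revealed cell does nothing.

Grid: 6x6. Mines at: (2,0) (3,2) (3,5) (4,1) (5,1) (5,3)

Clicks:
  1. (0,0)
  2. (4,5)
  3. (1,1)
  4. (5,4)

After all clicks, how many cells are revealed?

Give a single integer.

Answer: 19

Derivation:
Click 1 (0,0) count=0: revealed 17 new [(0,0) (0,1) (0,2) (0,3) (0,4) (0,5) (1,0) (1,1) (1,2) (1,3) (1,4) (1,5) (2,1) (2,2) (2,3) (2,4) (2,5)] -> total=17
Click 2 (4,5) count=1: revealed 1 new [(4,5)] -> total=18
Click 3 (1,1) count=1: revealed 0 new [(none)] -> total=18
Click 4 (5,4) count=1: revealed 1 new [(5,4)] -> total=19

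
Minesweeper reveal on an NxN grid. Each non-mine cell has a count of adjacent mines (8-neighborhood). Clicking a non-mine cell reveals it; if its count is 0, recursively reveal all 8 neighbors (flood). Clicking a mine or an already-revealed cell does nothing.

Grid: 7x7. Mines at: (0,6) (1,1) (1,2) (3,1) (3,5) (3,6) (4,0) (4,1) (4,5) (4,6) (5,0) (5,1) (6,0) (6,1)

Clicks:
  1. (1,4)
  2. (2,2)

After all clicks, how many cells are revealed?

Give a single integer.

Click 1 (1,4) count=0: revealed 9 new [(0,3) (0,4) (0,5) (1,3) (1,4) (1,5) (2,3) (2,4) (2,5)] -> total=9
Click 2 (2,2) count=3: revealed 1 new [(2,2)] -> total=10

Answer: 10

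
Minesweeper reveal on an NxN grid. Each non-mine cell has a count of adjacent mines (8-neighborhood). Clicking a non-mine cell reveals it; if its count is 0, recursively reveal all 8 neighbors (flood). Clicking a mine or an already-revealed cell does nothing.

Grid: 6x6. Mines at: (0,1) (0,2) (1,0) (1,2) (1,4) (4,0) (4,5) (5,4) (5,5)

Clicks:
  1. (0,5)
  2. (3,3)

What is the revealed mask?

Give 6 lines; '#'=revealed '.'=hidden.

Answer: .....#
......
.####.
.####.
.####.
.###..

Derivation:
Click 1 (0,5) count=1: revealed 1 new [(0,5)] -> total=1
Click 2 (3,3) count=0: revealed 15 new [(2,1) (2,2) (2,3) (2,4) (3,1) (3,2) (3,3) (3,4) (4,1) (4,2) (4,3) (4,4) (5,1) (5,2) (5,3)] -> total=16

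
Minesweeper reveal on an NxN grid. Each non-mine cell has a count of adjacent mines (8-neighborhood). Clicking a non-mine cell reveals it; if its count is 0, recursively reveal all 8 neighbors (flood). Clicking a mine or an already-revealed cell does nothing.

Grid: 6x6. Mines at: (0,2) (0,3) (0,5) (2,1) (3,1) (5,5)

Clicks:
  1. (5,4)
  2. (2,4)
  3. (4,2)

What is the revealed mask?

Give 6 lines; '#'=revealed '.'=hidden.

Answer: ......
..####
..####
..####
######
#####.

Derivation:
Click 1 (5,4) count=1: revealed 1 new [(5,4)] -> total=1
Click 2 (2,4) count=0: revealed 22 new [(1,2) (1,3) (1,4) (1,5) (2,2) (2,3) (2,4) (2,5) (3,2) (3,3) (3,4) (3,5) (4,0) (4,1) (4,2) (4,3) (4,4) (4,5) (5,0) (5,1) (5,2) (5,3)] -> total=23
Click 3 (4,2) count=1: revealed 0 new [(none)] -> total=23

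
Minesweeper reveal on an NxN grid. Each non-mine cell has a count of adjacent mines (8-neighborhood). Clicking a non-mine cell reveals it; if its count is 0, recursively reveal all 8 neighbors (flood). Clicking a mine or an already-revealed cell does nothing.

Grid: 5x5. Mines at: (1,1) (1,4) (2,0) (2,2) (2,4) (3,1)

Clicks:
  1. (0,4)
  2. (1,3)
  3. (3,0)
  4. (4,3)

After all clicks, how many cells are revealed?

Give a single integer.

Click 1 (0,4) count=1: revealed 1 new [(0,4)] -> total=1
Click 2 (1,3) count=3: revealed 1 new [(1,3)] -> total=2
Click 3 (3,0) count=2: revealed 1 new [(3,0)] -> total=3
Click 4 (4,3) count=0: revealed 6 new [(3,2) (3,3) (3,4) (4,2) (4,3) (4,4)] -> total=9

Answer: 9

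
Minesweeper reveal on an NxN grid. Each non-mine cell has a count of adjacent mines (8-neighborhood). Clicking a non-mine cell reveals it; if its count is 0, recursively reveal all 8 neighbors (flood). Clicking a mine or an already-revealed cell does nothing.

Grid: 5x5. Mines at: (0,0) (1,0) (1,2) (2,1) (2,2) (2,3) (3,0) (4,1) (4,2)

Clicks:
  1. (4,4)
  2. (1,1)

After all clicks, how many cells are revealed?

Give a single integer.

Answer: 5

Derivation:
Click 1 (4,4) count=0: revealed 4 new [(3,3) (3,4) (4,3) (4,4)] -> total=4
Click 2 (1,1) count=5: revealed 1 new [(1,1)] -> total=5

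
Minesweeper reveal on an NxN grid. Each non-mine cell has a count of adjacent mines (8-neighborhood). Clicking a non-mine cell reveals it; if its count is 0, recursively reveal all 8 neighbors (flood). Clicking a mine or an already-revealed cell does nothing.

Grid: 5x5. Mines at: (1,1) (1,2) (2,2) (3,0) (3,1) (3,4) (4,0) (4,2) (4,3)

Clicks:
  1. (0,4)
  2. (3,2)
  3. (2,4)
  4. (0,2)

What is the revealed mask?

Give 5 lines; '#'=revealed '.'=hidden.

Answer: ..###
...##
...##
..#..
.....

Derivation:
Click 1 (0,4) count=0: revealed 6 new [(0,3) (0,4) (1,3) (1,4) (2,3) (2,4)] -> total=6
Click 2 (3,2) count=4: revealed 1 new [(3,2)] -> total=7
Click 3 (2,4) count=1: revealed 0 new [(none)] -> total=7
Click 4 (0,2) count=2: revealed 1 new [(0,2)] -> total=8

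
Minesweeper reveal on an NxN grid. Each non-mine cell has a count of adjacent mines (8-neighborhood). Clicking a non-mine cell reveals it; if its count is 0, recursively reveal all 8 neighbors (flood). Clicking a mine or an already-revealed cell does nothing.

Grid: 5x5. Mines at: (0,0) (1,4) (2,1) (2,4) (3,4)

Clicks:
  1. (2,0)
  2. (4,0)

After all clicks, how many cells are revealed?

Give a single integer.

Answer: 9

Derivation:
Click 1 (2,0) count=1: revealed 1 new [(2,0)] -> total=1
Click 2 (4,0) count=0: revealed 8 new [(3,0) (3,1) (3,2) (3,3) (4,0) (4,1) (4,2) (4,3)] -> total=9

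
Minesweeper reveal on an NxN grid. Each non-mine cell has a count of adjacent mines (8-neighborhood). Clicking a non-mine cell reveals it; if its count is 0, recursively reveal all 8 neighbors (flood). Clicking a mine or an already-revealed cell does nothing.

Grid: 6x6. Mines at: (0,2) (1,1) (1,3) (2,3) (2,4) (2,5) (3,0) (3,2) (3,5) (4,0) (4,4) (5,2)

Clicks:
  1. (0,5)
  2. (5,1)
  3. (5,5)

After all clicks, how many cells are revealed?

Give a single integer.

Click 1 (0,5) count=0: revealed 4 new [(0,4) (0,5) (1,4) (1,5)] -> total=4
Click 2 (5,1) count=2: revealed 1 new [(5,1)] -> total=5
Click 3 (5,5) count=1: revealed 1 new [(5,5)] -> total=6

Answer: 6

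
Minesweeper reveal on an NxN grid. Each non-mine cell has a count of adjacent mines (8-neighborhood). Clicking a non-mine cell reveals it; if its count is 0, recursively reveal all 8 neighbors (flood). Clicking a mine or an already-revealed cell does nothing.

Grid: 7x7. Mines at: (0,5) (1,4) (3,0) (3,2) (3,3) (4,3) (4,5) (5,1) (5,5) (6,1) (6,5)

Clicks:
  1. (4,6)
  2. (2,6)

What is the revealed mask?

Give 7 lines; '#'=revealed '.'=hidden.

Answer: .......
.....##
.....##
.....##
......#
.......
.......

Derivation:
Click 1 (4,6) count=2: revealed 1 new [(4,6)] -> total=1
Click 2 (2,6) count=0: revealed 6 new [(1,5) (1,6) (2,5) (2,6) (3,5) (3,6)] -> total=7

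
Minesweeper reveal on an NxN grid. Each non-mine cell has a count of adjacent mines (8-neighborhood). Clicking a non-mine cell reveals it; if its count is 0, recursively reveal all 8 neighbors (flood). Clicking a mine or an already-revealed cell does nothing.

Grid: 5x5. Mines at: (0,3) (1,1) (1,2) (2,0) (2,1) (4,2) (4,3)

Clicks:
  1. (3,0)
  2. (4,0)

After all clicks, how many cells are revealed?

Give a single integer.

Answer: 4

Derivation:
Click 1 (3,0) count=2: revealed 1 new [(3,0)] -> total=1
Click 2 (4,0) count=0: revealed 3 new [(3,1) (4,0) (4,1)] -> total=4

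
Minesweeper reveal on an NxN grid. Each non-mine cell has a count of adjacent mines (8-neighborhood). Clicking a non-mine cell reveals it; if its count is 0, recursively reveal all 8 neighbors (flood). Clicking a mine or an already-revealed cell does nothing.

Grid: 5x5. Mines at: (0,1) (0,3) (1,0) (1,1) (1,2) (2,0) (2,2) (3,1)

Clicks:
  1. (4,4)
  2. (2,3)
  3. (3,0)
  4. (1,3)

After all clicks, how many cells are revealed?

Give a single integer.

Click 1 (4,4) count=0: revealed 10 new [(1,3) (1,4) (2,3) (2,4) (3,2) (3,3) (3,4) (4,2) (4,3) (4,4)] -> total=10
Click 2 (2,3) count=2: revealed 0 new [(none)] -> total=10
Click 3 (3,0) count=2: revealed 1 new [(3,0)] -> total=11
Click 4 (1,3) count=3: revealed 0 new [(none)] -> total=11

Answer: 11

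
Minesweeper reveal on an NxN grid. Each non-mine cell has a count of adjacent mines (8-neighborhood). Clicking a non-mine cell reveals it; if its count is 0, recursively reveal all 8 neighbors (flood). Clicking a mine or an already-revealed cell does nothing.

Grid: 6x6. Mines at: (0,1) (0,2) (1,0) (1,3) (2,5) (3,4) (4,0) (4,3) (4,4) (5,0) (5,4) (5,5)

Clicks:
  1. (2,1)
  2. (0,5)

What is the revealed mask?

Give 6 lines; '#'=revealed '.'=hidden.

Click 1 (2,1) count=1: revealed 1 new [(2,1)] -> total=1
Click 2 (0,5) count=0: revealed 4 new [(0,4) (0,5) (1,4) (1,5)] -> total=5

Answer: ....##
....##
.#....
......
......
......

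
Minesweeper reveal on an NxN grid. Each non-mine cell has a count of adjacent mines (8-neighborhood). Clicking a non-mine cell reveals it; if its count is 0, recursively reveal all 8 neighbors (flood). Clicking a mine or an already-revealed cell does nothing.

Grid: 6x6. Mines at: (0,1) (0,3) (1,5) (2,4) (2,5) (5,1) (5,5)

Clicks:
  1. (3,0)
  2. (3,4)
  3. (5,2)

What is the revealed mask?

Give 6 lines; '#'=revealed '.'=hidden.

Answer: ......
####..
####..
#####.
#####.
..###.

Derivation:
Click 1 (3,0) count=0: revealed 21 new [(1,0) (1,1) (1,2) (1,3) (2,0) (2,1) (2,2) (2,3) (3,0) (3,1) (3,2) (3,3) (3,4) (4,0) (4,1) (4,2) (4,3) (4,4) (5,2) (5,3) (5,4)] -> total=21
Click 2 (3,4) count=2: revealed 0 new [(none)] -> total=21
Click 3 (5,2) count=1: revealed 0 new [(none)] -> total=21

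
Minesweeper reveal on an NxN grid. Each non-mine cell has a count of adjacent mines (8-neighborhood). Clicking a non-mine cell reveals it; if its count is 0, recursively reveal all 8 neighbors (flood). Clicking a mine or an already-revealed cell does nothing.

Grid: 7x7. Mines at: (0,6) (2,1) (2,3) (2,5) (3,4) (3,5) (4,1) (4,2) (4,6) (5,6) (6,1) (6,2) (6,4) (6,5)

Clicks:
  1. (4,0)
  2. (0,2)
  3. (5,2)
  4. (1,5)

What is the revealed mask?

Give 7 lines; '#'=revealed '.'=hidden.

Answer: ######.
######.
.......
.......
#......
..#....
.......

Derivation:
Click 1 (4,0) count=1: revealed 1 new [(4,0)] -> total=1
Click 2 (0,2) count=0: revealed 12 new [(0,0) (0,1) (0,2) (0,3) (0,4) (0,5) (1,0) (1,1) (1,2) (1,3) (1,4) (1,5)] -> total=13
Click 3 (5,2) count=4: revealed 1 new [(5,2)] -> total=14
Click 4 (1,5) count=2: revealed 0 new [(none)] -> total=14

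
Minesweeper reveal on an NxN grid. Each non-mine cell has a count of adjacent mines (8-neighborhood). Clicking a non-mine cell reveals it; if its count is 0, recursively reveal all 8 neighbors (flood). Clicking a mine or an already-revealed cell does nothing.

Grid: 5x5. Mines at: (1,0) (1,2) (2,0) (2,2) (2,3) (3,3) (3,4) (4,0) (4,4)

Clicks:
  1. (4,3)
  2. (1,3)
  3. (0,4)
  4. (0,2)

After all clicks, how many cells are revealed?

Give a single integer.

Answer: 6

Derivation:
Click 1 (4,3) count=3: revealed 1 new [(4,3)] -> total=1
Click 2 (1,3) count=3: revealed 1 new [(1,3)] -> total=2
Click 3 (0,4) count=0: revealed 3 new [(0,3) (0,4) (1,4)] -> total=5
Click 4 (0,2) count=1: revealed 1 new [(0,2)] -> total=6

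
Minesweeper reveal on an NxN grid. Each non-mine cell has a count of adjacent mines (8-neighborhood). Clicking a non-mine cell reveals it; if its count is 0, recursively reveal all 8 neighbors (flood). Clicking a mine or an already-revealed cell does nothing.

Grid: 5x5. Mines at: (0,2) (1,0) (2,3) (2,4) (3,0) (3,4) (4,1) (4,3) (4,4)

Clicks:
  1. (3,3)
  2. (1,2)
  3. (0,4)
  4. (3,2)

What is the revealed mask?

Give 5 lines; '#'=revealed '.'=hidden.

Answer: ...##
..###
.....
..##.
.....

Derivation:
Click 1 (3,3) count=5: revealed 1 new [(3,3)] -> total=1
Click 2 (1,2) count=2: revealed 1 new [(1,2)] -> total=2
Click 3 (0,4) count=0: revealed 4 new [(0,3) (0,4) (1,3) (1,4)] -> total=6
Click 4 (3,2) count=3: revealed 1 new [(3,2)] -> total=7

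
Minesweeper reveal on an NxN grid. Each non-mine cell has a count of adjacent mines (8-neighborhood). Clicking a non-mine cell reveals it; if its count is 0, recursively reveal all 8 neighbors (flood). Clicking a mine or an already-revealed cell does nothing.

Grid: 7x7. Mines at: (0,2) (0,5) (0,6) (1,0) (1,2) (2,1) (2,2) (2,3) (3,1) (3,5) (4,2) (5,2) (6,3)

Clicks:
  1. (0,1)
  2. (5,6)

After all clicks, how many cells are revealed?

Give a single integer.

Answer: 10

Derivation:
Click 1 (0,1) count=3: revealed 1 new [(0,1)] -> total=1
Click 2 (5,6) count=0: revealed 9 new [(4,4) (4,5) (4,6) (5,4) (5,5) (5,6) (6,4) (6,5) (6,6)] -> total=10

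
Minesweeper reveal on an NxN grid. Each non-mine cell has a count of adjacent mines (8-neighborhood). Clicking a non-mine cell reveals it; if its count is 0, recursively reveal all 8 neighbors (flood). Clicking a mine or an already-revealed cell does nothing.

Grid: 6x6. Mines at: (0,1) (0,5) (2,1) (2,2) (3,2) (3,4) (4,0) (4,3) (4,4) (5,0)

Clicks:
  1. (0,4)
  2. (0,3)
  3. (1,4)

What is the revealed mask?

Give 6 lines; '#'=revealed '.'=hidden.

Answer: ..###.
..###.
......
......
......
......

Derivation:
Click 1 (0,4) count=1: revealed 1 new [(0,4)] -> total=1
Click 2 (0,3) count=0: revealed 5 new [(0,2) (0,3) (1,2) (1,3) (1,4)] -> total=6
Click 3 (1,4) count=1: revealed 0 new [(none)] -> total=6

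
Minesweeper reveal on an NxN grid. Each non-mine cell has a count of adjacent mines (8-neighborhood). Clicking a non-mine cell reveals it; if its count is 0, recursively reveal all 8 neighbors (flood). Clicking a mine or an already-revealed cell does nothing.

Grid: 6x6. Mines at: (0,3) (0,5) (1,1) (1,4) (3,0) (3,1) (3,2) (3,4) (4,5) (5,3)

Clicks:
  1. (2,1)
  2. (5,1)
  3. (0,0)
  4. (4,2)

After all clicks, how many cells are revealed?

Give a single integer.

Click 1 (2,1) count=4: revealed 1 new [(2,1)] -> total=1
Click 2 (5,1) count=0: revealed 6 new [(4,0) (4,1) (4,2) (5,0) (5,1) (5,2)] -> total=7
Click 3 (0,0) count=1: revealed 1 new [(0,0)] -> total=8
Click 4 (4,2) count=3: revealed 0 new [(none)] -> total=8

Answer: 8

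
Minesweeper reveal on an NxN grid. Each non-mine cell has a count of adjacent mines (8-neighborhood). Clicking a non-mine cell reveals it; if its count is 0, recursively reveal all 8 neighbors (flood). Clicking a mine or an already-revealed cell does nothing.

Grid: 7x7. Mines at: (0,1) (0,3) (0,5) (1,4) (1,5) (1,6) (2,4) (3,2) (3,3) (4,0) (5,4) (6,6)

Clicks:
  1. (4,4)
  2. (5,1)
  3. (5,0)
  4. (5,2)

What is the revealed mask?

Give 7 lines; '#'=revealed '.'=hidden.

Click 1 (4,4) count=2: revealed 1 new [(4,4)] -> total=1
Click 2 (5,1) count=1: revealed 1 new [(5,1)] -> total=2
Click 3 (5,0) count=1: revealed 1 new [(5,0)] -> total=3
Click 4 (5,2) count=0: revealed 9 new [(4,1) (4,2) (4,3) (5,2) (5,3) (6,0) (6,1) (6,2) (6,3)] -> total=12

Answer: .......
.......
.......
.......
.####..
####...
####...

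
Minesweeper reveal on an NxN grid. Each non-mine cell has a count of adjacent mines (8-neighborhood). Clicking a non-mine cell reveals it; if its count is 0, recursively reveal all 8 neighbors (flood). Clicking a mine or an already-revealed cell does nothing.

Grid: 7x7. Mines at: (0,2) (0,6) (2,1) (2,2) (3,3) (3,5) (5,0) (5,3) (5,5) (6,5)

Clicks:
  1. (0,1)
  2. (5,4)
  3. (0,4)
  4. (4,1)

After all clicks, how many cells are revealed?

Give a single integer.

Click 1 (0,1) count=1: revealed 1 new [(0,1)] -> total=1
Click 2 (5,4) count=3: revealed 1 new [(5,4)] -> total=2
Click 3 (0,4) count=0: revealed 9 new [(0,3) (0,4) (0,5) (1,3) (1,4) (1,5) (2,3) (2,4) (2,5)] -> total=11
Click 4 (4,1) count=1: revealed 1 new [(4,1)] -> total=12

Answer: 12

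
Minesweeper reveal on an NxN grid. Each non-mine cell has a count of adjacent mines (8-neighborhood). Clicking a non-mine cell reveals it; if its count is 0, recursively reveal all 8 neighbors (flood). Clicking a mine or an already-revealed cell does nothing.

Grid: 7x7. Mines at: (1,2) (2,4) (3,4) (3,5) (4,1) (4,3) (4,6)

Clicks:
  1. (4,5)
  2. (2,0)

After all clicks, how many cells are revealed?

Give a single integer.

Click 1 (4,5) count=3: revealed 1 new [(4,5)] -> total=1
Click 2 (2,0) count=0: revealed 8 new [(0,0) (0,1) (1,0) (1,1) (2,0) (2,1) (3,0) (3,1)] -> total=9

Answer: 9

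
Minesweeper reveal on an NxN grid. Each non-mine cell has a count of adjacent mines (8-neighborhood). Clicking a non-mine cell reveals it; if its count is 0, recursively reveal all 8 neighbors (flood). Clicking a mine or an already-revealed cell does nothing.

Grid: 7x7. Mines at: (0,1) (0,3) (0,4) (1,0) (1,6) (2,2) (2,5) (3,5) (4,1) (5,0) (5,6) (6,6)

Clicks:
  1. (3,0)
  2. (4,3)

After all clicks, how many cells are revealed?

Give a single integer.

Answer: 18

Derivation:
Click 1 (3,0) count=1: revealed 1 new [(3,0)] -> total=1
Click 2 (4,3) count=0: revealed 17 new [(3,2) (3,3) (3,4) (4,2) (4,3) (4,4) (4,5) (5,1) (5,2) (5,3) (5,4) (5,5) (6,1) (6,2) (6,3) (6,4) (6,5)] -> total=18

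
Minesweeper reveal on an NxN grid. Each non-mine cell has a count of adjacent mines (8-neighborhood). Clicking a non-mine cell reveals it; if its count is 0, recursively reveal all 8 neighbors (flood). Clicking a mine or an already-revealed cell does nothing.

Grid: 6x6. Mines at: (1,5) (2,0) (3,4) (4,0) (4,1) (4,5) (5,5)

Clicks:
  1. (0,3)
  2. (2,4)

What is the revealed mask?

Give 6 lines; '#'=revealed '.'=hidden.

Click 1 (0,3) count=0: revealed 17 new [(0,0) (0,1) (0,2) (0,3) (0,4) (1,0) (1,1) (1,2) (1,3) (1,4) (2,1) (2,2) (2,3) (2,4) (3,1) (3,2) (3,3)] -> total=17
Click 2 (2,4) count=2: revealed 0 new [(none)] -> total=17

Answer: #####.
#####.
.####.
.###..
......
......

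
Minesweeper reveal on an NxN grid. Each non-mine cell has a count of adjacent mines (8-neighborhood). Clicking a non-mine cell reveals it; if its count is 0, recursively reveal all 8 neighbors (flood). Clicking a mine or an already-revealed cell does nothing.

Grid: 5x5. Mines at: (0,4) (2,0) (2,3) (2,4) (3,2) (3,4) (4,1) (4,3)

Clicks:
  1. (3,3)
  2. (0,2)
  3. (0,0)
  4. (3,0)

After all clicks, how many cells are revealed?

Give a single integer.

Click 1 (3,3) count=5: revealed 1 new [(3,3)] -> total=1
Click 2 (0,2) count=0: revealed 8 new [(0,0) (0,1) (0,2) (0,3) (1,0) (1,1) (1,2) (1,3)] -> total=9
Click 3 (0,0) count=0: revealed 0 new [(none)] -> total=9
Click 4 (3,0) count=2: revealed 1 new [(3,0)] -> total=10

Answer: 10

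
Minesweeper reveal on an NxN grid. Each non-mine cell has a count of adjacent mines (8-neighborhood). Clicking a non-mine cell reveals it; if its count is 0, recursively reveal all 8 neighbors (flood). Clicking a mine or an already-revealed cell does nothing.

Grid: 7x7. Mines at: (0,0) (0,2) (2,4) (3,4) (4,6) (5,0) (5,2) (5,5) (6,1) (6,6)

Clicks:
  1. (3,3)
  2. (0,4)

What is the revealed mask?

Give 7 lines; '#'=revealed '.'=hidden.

Click 1 (3,3) count=2: revealed 1 new [(3,3)] -> total=1
Click 2 (0,4) count=0: revealed 12 new [(0,3) (0,4) (0,5) (0,6) (1,3) (1,4) (1,5) (1,6) (2,5) (2,6) (3,5) (3,6)] -> total=13

Answer: ...####
...####
.....##
...#.##
.......
.......
.......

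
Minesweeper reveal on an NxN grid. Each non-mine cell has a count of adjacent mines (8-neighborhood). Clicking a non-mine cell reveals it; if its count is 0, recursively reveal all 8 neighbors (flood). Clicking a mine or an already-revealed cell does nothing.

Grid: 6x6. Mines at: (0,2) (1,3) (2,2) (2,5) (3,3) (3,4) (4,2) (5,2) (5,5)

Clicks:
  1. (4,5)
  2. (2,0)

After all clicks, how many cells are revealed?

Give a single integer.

Answer: 13

Derivation:
Click 1 (4,5) count=2: revealed 1 new [(4,5)] -> total=1
Click 2 (2,0) count=0: revealed 12 new [(0,0) (0,1) (1,0) (1,1) (2,0) (2,1) (3,0) (3,1) (4,0) (4,1) (5,0) (5,1)] -> total=13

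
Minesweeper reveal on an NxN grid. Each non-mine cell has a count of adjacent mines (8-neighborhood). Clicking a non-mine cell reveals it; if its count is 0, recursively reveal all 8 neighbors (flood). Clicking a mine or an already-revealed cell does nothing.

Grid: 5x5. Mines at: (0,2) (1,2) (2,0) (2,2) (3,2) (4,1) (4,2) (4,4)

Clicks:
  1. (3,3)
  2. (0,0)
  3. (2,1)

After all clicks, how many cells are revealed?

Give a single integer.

Click 1 (3,3) count=4: revealed 1 new [(3,3)] -> total=1
Click 2 (0,0) count=0: revealed 4 new [(0,0) (0,1) (1,0) (1,1)] -> total=5
Click 3 (2,1) count=4: revealed 1 new [(2,1)] -> total=6

Answer: 6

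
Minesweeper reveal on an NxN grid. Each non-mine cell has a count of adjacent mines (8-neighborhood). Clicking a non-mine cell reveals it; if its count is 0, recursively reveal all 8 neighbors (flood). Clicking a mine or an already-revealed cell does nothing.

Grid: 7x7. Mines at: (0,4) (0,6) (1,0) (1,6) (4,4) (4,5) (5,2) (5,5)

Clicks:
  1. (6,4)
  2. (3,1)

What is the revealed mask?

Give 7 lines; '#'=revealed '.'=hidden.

Click 1 (6,4) count=1: revealed 1 new [(6,4)] -> total=1
Click 2 (3,1) count=0: revealed 28 new [(0,1) (0,2) (0,3) (1,1) (1,2) (1,3) (1,4) (1,5) (2,0) (2,1) (2,2) (2,3) (2,4) (2,5) (3,0) (3,1) (3,2) (3,3) (3,4) (3,5) (4,0) (4,1) (4,2) (4,3) (5,0) (5,1) (6,0) (6,1)] -> total=29

Answer: .###...
.#####.
######.
######.
####...
##.....
##..#..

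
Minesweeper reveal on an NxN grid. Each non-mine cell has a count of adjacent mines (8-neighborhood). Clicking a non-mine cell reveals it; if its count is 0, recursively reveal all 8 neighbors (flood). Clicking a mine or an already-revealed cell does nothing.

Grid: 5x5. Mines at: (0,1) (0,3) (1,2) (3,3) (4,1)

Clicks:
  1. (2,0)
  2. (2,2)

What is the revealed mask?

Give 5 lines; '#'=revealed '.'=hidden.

Click 1 (2,0) count=0: revealed 6 new [(1,0) (1,1) (2,0) (2,1) (3,0) (3,1)] -> total=6
Click 2 (2,2) count=2: revealed 1 new [(2,2)] -> total=7

Answer: .....
##...
###..
##...
.....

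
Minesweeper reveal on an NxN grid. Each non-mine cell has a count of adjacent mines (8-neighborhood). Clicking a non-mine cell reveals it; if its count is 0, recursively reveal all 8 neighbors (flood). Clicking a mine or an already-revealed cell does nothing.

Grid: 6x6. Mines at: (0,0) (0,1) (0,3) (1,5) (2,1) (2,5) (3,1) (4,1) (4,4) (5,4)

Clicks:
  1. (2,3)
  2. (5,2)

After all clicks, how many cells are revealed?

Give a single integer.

Click 1 (2,3) count=0: revealed 9 new [(1,2) (1,3) (1,4) (2,2) (2,3) (2,4) (3,2) (3,3) (3,4)] -> total=9
Click 2 (5,2) count=1: revealed 1 new [(5,2)] -> total=10

Answer: 10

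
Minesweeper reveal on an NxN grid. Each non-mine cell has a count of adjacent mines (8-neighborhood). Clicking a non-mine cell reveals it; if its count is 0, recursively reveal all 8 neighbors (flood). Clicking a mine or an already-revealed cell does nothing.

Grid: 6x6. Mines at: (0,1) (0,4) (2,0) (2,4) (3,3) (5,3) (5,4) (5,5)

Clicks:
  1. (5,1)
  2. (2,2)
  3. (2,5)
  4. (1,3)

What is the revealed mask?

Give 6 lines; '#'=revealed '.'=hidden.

Answer: ......
...#..
..#..#
###...
###...
###...

Derivation:
Click 1 (5,1) count=0: revealed 9 new [(3,0) (3,1) (3,2) (4,0) (4,1) (4,2) (5,0) (5,1) (5,2)] -> total=9
Click 2 (2,2) count=1: revealed 1 new [(2,2)] -> total=10
Click 3 (2,5) count=1: revealed 1 new [(2,5)] -> total=11
Click 4 (1,3) count=2: revealed 1 new [(1,3)] -> total=12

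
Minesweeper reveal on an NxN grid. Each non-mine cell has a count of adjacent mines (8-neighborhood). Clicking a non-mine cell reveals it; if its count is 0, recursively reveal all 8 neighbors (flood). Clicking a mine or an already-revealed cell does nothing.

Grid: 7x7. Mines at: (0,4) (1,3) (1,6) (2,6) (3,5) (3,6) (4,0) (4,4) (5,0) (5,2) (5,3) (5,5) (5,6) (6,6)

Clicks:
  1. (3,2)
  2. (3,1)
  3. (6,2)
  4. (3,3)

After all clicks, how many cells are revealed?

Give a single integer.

Click 1 (3,2) count=0: revealed 17 new [(0,0) (0,1) (0,2) (1,0) (1,1) (1,2) (2,0) (2,1) (2,2) (2,3) (3,0) (3,1) (3,2) (3,3) (4,1) (4,2) (4,3)] -> total=17
Click 2 (3,1) count=1: revealed 0 new [(none)] -> total=17
Click 3 (6,2) count=2: revealed 1 new [(6,2)] -> total=18
Click 4 (3,3) count=1: revealed 0 new [(none)] -> total=18

Answer: 18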